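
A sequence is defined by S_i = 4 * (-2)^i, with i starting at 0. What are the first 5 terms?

This is a geometric sequence.
i=0: S_0 = 4 * (-2)^0 = 4
i=1: S_1 = 4 * (-2)^1 = -8
i=2: S_2 = 4 * (-2)^2 = 16
i=3: S_3 = 4 * (-2)^3 = -32
i=4: S_4 = 4 * (-2)^4 = 64
The first 5 terms are: [4, -8, 16, -32, 64]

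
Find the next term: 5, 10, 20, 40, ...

Ratios: 10 / 5 = 2.0
This is a geometric sequence with common ratio r = 2.
Next term = 40 * 2 = 80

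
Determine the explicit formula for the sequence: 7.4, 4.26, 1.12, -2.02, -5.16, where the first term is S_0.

Check differences: 4.26 - 7.4 = -3.14
1.12 - 4.26 = -3.14
Common difference d = -3.14.
First term a = 7.4.
Formula: S_i = 7.40 - 3.14*i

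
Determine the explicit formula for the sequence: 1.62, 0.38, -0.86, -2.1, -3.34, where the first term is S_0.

Check differences: 0.38 - 1.62 = -1.24
-0.86 - 0.38 = -1.24
Common difference d = -1.24.
First term a = 1.62.
Formula: S_i = 1.62 - 1.24*i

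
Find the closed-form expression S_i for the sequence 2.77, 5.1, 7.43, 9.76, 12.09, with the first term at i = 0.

Check differences: 5.1 - 2.77 = 2.33
7.43 - 5.1 = 2.33
Common difference d = 2.33.
First term a = 2.77.
Formula: S_i = 2.77 + 2.33*i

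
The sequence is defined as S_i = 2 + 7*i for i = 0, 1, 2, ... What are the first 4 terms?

This is an arithmetic sequence.
i=0: S_0 = 2 + 7*0 = 2
i=1: S_1 = 2 + 7*1 = 9
i=2: S_2 = 2 + 7*2 = 16
i=3: S_3 = 2 + 7*3 = 23
The first 4 terms are: [2, 9, 16, 23]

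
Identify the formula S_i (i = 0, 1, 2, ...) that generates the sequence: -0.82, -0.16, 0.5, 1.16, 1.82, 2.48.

Check differences: -0.16 - -0.82 = 0.66
0.5 - -0.16 = 0.66
Common difference d = 0.66.
First term a = -0.82.
Formula: S_i = -0.82 + 0.66*i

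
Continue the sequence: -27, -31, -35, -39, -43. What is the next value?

Differences: -31 - -27 = -4
This is an arithmetic sequence with common difference d = -4.
Next term = -43 + -4 = -47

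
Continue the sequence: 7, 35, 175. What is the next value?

Ratios: 35 / 7 = 5.0
This is a geometric sequence with common ratio r = 5.
Next term = 175 * 5 = 875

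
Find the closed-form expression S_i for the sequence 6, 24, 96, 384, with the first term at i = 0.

Check ratios: 24 / 6 = 4.0
Common ratio r = 4.
First term a = 6.
Formula: S_i = 6 * 4^i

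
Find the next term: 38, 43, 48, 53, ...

Differences: 43 - 38 = 5
This is an arithmetic sequence with common difference d = 5.
Next term = 53 + 5 = 58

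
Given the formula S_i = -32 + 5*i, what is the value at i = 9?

S_9 = -32 + 5*9 = -32 + 45 = 13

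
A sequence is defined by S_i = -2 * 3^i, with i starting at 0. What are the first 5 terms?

This is a geometric sequence.
i=0: S_0 = -2 * 3^0 = -2
i=1: S_1 = -2 * 3^1 = -6
i=2: S_2 = -2 * 3^2 = -18
i=3: S_3 = -2 * 3^3 = -54
i=4: S_4 = -2 * 3^4 = -162
The first 5 terms are: [-2, -6, -18, -54, -162]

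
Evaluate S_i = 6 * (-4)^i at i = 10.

S_10 = 6 * (-4)^10 = 6 * 1048576 = 6291456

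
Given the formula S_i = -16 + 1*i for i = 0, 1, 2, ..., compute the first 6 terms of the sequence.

This is an arithmetic sequence.
i=0: S_0 = -16 + 1*0 = -16
i=1: S_1 = -16 + 1*1 = -15
i=2: S_2 = -16 + 1*2 = -14
i=3: S_3 = -16 + 1*3 = -13
i=4: S_4 = -16 + 1*4 = -12
i=5: S_5 = -16 + 1*5 = -11
The first 6 terms are: [-16, -15, -14, -13, -12, -11]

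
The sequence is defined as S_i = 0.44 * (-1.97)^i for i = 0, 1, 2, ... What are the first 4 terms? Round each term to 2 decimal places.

This is a geometric sequence.
i=0: S_0 = 0.44 * (-1.97)^0 = 0.44
i=1: S_1 = 0.44 * (-1.97)^1 ≈ -0.87
i=2: S_2 = 0.44 * (-1.97)^2 ≈ 1.71
i=3: S_3 = 0.44 * (-1.97)^3 ≈ -3.36
The first 4 terms are: [0.44, -0.87, 1.71, -3.36]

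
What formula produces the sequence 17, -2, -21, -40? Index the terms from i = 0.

Check differences: -2 - 17 = -19
-21 - -2 = -19
Common difference d = -19.
First term a = 17.
Formula: S_i = 17 - 19*i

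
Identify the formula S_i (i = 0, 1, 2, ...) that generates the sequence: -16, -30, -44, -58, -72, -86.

Check differences: -30 - -16 = -14
-44 - -30 = -14
Common difference d = -14.
First term a = -16.
Formula: S_i = -16 - 14*i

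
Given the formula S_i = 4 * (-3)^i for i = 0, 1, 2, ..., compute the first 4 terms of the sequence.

This is a geometric sequence.
i=0: S_0 = 4 * (-3)^0 = 4
i=1: S_1 = 4 * (-3)^1 = -12
i=2: S_2 = 4 * (-3)^2 = 36
i=3: S_3 = 4 * (-3)^3 = -108
The first 4 terms are: [4, -12, 36, -108]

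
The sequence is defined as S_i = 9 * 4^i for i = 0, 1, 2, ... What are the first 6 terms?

This is a geometric sequence.
i=0: S_0 = 9 * 4^0 = 9
i=1: S_1 = 9 * 4^1 = 36
i=2: S_2 = 9 * 4^2 = 144
i=3: S_3 = 9 * 4^3 = 576
i=4: S_4 = 9 * 4^4 = 2304
i=5: S_5 = 9 * 4^5 = 9216
The first 6 terms are: [9, 36, 144, 576, 2304, 9216]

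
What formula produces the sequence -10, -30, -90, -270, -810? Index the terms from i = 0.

Check ratios: -30 / -10 = 3.0
Common ratio r = 3.
First term a = -10.
Formula: S_i = -10 * 3^i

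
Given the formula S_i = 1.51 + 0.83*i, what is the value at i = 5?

S_5 = 1.51 + 0.83*5 = 1.51 + 4.15 = 5.66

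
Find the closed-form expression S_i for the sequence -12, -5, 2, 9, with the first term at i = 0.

Check differences: -5 - -12 = 7
2 - -5 = 7
Common difference d = 7.
First term a = -12.
Formula: S_i = -12 + 7*i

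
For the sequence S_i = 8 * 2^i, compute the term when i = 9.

S_9 = 8 * 2^9 = 8 * 512 = 4096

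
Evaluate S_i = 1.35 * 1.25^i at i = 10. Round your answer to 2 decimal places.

S_10 = 1.35 * 1.25^10 ≈ 1.35 * 9.3132 ≈ 12.57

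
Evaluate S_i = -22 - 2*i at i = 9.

S_9 = -22 + -2*9 = -22 + -18 = -40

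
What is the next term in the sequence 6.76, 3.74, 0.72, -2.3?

Differences: 3.74 - 6.76 = -3.02
This is an arithmetic sequence with common difference d = -3.02.
Next term = -2.3 + -3.02 = -5.32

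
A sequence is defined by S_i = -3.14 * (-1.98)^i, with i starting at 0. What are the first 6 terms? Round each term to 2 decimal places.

This is a geometric sequence.
i=0: S_0 = -3.14 * (-1.98)^0 = -3.14
i=1: S_1 = -3.14 * (-1.98)^1 ≈ 6.22
i=2: S_2 = -3.14 * (-1.98)^2 ≈ -12.31
i=3: S_3 = -3.14 * (-1.98)^3 ≈ 24.37
i=4: S_4 = -3.14 * (-1.98)^4 ≈ -48.26
i=5: S_5 = -3.14 * (-1.98)^5 ≈ 95.56
The first 6 terms are: [-3.14, 6.22, -12.31, 24.37, -48.26, 95.56]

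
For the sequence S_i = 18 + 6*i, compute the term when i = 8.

S_8 = 18 + 6*8 = 18 + 48 = 66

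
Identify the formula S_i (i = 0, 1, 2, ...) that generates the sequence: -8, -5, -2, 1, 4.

Check differences: -5 - -8 = 3
-2 - -5 = 3
Common difference d = 3.
First term a = -8.
Formula: S_i = -8 + 3*i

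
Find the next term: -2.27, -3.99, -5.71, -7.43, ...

Differences: -3.99 - -2.27 = -1.72
This is an arithmetic sequence with common difference d = -1.72.
Next term = -7.43 + -1.72 = -9.15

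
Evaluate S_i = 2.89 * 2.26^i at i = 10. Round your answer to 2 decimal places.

S_10 = 2.89 * 2.26^10 ≈ 2.89 * 3476.037 ≈ 10045.75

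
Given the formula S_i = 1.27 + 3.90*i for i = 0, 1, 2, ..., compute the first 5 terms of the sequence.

This is an arithmetic sequence.
i=0: S_0 = 1.27 + 3.9*0 = 1.27
i=1: S_1 = 1.27 + 3.9*1 = 5.17
i=2: S_2 = 1.27 + 3.9*2 = 9.07
i=3: S_3 = 1.27 + 3.9*3 = 12.97
i=4: S_4 = 1.27 + 3.9*4 = 16.87
The first 5 terms are: [1.27, 5.17, 9.07, 12.97, 16.87]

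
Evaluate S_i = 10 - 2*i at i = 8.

S_8 = 10 + -2*8 = 10 + -16 = -6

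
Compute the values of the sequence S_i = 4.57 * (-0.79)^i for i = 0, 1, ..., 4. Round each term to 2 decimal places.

This is a geometric sequence.
i=0: S_0 = 4.57 * (-0.79)^0 = 4.57
i=1: S_1 = 4.57 * (-0.79)^1 ≈ -3.61
i=2: S_2 = 4.57 * (-0.79)^2 ≈ 2.85
i=3: S_3 = 4.57 * (-0.79)^3 ≈ -2.25
i=4: S_4 = 4.57 * (-0.79)^4 ≈ 1.78
The first 5 terms are: [4.57, -3.61, 2.85, -2.25, 1.78]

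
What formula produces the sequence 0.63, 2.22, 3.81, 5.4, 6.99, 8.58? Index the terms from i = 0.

Check differences: 2.22 - 0.63 = 1.59
3.81 - 2.22 = 1.59
Common difference d = 1.59.
First term a = 0.63.
Formula: S_i = 0.63 + 1.59*i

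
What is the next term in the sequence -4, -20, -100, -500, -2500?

Ratios: -20 / -4 = 5.0
This is a geometric sequence with common ratio r = 5.
Next term = -2500 * 5 = -12500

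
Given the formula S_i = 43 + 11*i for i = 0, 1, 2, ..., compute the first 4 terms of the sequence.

This is an arithmetic sequence.
i=0: S_0 = 43 + 11*0 = 43
i=1: S_1 = 43 + 11*1 = 54
i=2: S_2 = 43 + 11*2 = 65
i=3: S_3 = 43 + 11*3 = 76
The first 4 terms are: [43, 54, 65, 76]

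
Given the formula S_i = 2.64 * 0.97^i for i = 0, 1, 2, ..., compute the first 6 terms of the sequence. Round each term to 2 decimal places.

This is a geometric sequence.
i=0: S_0 = 2.64 * 0.97^0 = 2.64
i=1: S_1 = 2.64 * 0.97^1 ≈ 2.56
i=2: S_2 = 2.64 * 0.97^2 ≈ 2.48
i=3: S_3 = 2.64 * 0.97^3 ≈ 2.41
i=4: S_4 = 2.64 * 0.97^4 ≈ 2.34
i=5: S_5 = 2.64 * 0.97^5 ≈ 2.27
The first 6 terms are: [2.64, 2.56, 2.48, 2.41, 2.34, 2.27]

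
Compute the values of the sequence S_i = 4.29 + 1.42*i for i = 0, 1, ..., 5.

This is an arithmetic sequence.
i=0: S_0 = 4.29 + 1.42*0 = 4.29
i=1: S_1 = 4.29 + 1.42*1 = 5.71
i=2: S_2 = 4.29 + 1.42*2 = 7.13
i=3: S_3 = 4.29 + 1.42*3 = 8.55
i=4: S_4 = 4.29 + 1.42*4 = 9.97
i=5: S_5 = 4.29 + 1.42*5 = 11.39
The first 6 terms are: [4.29, 5.71, 7.13, 8.55, 9.97, 11.39]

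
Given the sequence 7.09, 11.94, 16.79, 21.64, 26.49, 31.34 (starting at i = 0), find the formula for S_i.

Check differences: 11.94 - 7.09 = 4.85
16.79 - 11.94 = 4.85
Common difference d = 4.85.
First term a = 7.09.
Formula: S_i = 7.09 + 4.85*i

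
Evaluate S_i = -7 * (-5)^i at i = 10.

S_10 = -7 * (-5)^10 = -7 * 9765625 = -68359375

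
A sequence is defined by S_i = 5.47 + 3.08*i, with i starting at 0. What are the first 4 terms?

This is an arithmetic sequence.
i=0: S_0 = 5.47 + 3.08*0 = 5.47
i=1: S_1 = 5.47 + 3.08*1 = 8.55
i=2: S_2 = 5.47 + 3.08*2 = 11.63
i=3: S_3 = 5.47 + 3.08*3 = 14.71
The first 4 terms are: [5.47, 8.55, 11.63, 14.71]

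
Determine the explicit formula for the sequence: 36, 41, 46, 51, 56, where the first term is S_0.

Check differences: 41 - 36 = 5
46 - 41 = 5
Common difference d = 5.
First term a = 36.
Formula: S_i = 36 + 5*i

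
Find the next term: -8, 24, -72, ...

Ratios: 24 / -8 = -3.0
This is a geometric sequence with common ratio r = -3.
Next term = -72 * -3 = 216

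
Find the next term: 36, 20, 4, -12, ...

Differences: 20 - 36 = -16
This is an arithmetic sequence with common difference d = -16.
Next term = -12 + -16 = -28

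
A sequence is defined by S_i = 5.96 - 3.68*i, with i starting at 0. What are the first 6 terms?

This is an arithmetic sequence.
i=0: S_0 = 5.96 + -3.68*0 = 5.96
i=1: S_1 = 5.96 + -3.68*1 = 2.28
i=2: S_2 = 5.96 + -3.68*2 = -1.4
i=3: S_3 = 5.96 + -3.68*3 = -5.08
i=4: S_4 = 5.96 + -3.68*4 = -8.76
i=5: S_5 = 5.96 + -3.68*5 = -12.44
The first 6 terms are: [5.96, 2.28, -1.4, -5.08, -8.76, -12.44]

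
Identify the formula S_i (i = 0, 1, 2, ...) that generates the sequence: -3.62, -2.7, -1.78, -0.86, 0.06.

Check differences: -2.7 - -3.62 = 0.92
-1.78 - -2.7 = 0.92
Common difference d = 0.92.
First term a = -3.62.
Formula: S_i = -3.62 + 0.92*i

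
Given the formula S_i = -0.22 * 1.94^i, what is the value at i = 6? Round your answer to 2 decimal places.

S_6 = -0.22 * 1.94^6 ≈ -0.22 * 53.3102 ≈ -11.73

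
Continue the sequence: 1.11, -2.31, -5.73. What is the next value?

Differences: -2.31 - 1.11 = -3.42
This is an arithmetic sequence with common difference d = -3.42.
Next term = -5.73 + -3.42 = -9.15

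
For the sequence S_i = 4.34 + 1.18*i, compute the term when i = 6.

S_6 = 4.34 + 1.18*6 = 4.34 + 7.08 = 11.42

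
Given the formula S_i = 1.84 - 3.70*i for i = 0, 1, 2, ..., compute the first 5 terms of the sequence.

This is an arithmetic sequence.
i=0: S_0 = 1.84 + -3.7*0 = 1.84
i=1: S_1 = 1.84 + -3.7*1 = -1.86
i=2: S_2 = 1.84 + -3.7*2 = -5.56
i=3: S_3 = 1.84 + -3.7*3 = -9.26
i=4: S_4 = 1.84 + -3.7*4 = -12.96
The first 5 terms are: [1.84, -1.86, -5.56, -9.26, -12.96]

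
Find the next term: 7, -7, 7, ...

Ratios: -7 / 7 = -1.0
This is a geometric sequence with common ratio r = -1.
Next term = 7 * -1 = -7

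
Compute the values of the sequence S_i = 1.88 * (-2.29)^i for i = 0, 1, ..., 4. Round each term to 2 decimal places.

This is a geometric sequence.
i=0: S_0 = 1.88 * (-2.29)^0 = 1.88
i=1: S_1 = 1.88 * (-2.29)^1 ≈ -4.31
i=2: S_2 = 1.88 * (-2.29)^2 ≈ 9.86
i=3: S_3 = 1.88 * (-2.29)^3 ≈ -22.58
i=4: S_4 = 1.88 * (-2.29)^4 ≈ 51.7
The first 5 terms are: [1.88, -4.31, 9.86, -22.58, 51.7]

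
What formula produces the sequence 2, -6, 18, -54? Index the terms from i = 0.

Check ratios: -6 / 2 = -3.0
Common ratio r = -3.
First term a = 2.
Formula: S_i = 2 * (-3)^i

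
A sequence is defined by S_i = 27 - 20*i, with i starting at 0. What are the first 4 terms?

This is an arithmetic sequence.
i=0: S_0 = 27 + -20*0 = 27
i=1: S_1 = 27 + -20*1 = 7
i=2: S_2 = 27 + -20*2 = -13
i=3: S_3 = 27 + -20*3 = -33
The first 4 terms are: [27, 7, -13, -33]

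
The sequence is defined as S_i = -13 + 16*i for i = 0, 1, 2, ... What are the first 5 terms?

This is an arithmetic sequence.
i=0: S_0 = -13 + 16*0 = -13
i=1: S_1 = -13 + 16*1 = 3
i=2: S_2 = -13 + 16*2 = 19
i=3: S_3 = -13 + 16*3 = 35
i=4: S_4 = -13 + 16*4 = 51
The first 5 terms are: [-13, 3, 19, 35, 51]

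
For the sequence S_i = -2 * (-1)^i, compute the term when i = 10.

S_10 = -2 * (-1)^10 = -2 * 1 = -2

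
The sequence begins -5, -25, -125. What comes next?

Ratios: -25 / -5 = 5.0
This is a geometric sequence with common ratio r = 5.
Next term = -125 * 5 = -625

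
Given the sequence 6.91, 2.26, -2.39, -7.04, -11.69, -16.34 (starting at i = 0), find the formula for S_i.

Check differences: 2.26 - 6.91 = -4.65
-2.39 - 2.26 = -4.65
Common difference d = -4.65.
First term a = 6.91.
Formula: S_i = 6.91 - 4.65*i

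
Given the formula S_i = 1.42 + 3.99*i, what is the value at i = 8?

S_8 = 1.42 + 3.99*8 = 1.42 + 31.92 = 33.34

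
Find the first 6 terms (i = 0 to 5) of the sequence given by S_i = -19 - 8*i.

This is an arithmetic sequence.
i=0: S_0 = -19 + -8*0 = -19
i=1: S_1 = -19 + -8*1 = -27
i=2: S_2 = -19 + -8*2 = -35
i=3: S_3 = -19 + -8*3 = -43
i=4: S_4 = -19 + -8*4 = -51
i=5: S_5 = -19 + -8*5 = -59
The first 6 terms are: [-19, -27, -35, -43, -51, -59]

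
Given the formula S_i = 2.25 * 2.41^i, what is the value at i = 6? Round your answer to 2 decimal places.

S_6 = 2.25 * 2.41^6 ≈ 2.25 * 195.9306 ≈ 440.84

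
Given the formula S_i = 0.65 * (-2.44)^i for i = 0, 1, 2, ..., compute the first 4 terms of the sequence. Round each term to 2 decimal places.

This is a geometric sequence.
i=0: S_0 = 0.65 * (-2.44)^0 = 0.65
i=1: S_1 = 0.65 * (-2.44)^1 ≈ -1.59
i=2: S_2 = 0.65 * (-2.44)^2 ≈ 3.87
i=3: S_3 = 0.65 * (-2.44)^3 ≈ -9.44
The first 4 terms are: [0.65, -1.59, 3.87, -9.44]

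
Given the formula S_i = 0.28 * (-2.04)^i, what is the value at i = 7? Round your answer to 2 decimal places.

S_7 = 0.28 * (-2.04)^7 ≈ 0.28 * -147.0318 ≈ -41.17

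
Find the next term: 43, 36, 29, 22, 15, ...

Differences: 36 - 43 = -7
This is an arithmetic sequence with common difference d = -7.
Next term = 15 + -7 = 8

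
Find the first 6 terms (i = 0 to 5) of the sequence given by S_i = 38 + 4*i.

This is an arithmetic sequence.
i=0: S_0 = 38 + 4*0 = 38
i=1: S_1 = 38 + 4*1 = 42
i=2: S_2 = 38 + 4*2 = 46
i=3: S_3 = 38 + 4*3 = 50
i=4: S_4 = 38 + 4*4 = 54
i=5: S_5 = 38 + 4*5 = 58
The first 6 terms are: [38, 42, 46, 50, 54, 58]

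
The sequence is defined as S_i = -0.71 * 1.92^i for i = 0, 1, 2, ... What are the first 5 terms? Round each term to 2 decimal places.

This is a geometric sequence.
i=0: S_0 = -0.71 * 1.92^0 = -0.71
i=1: S_1 = -0.71 * 1.92^1 ≈ -1.36
i=2: S_2 = -0.71 * 1.92^2 ≈ -2.62
i=3: S_3 = -0.71 * 1.92^3 ≈ -5.03
i=4: S_4 = -0.71 * 1.92^4 ≈ -9.65
The first 5 terms are: [-0.71, -1.36, -2.62, -5.03, -9.65]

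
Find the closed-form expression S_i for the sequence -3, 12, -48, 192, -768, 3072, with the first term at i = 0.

Check ratios: 12 / -3 = -4.0
Common ratio r = -4.
First term a = -3.
Formula: S_i = -3 * (-4)^i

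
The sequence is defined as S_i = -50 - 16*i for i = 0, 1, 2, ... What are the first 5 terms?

This is an arithmetic sequence.
i=0: S_0 = -50 + -16*0 = -50
i=1: S_1 = -50 + -16*1 = -66
i=2: S_2 = -50 + -16*2 = -82
i=3: S_3 = -50 + -16*3 = -98
i=4: S_4 = -50 + -16*4 = -114
The first 5 terms are: [-50, -66, -82, -98, -114]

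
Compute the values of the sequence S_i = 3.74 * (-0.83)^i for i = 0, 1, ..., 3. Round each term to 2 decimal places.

This is a geometric sequence.
i=0: S_0 = 3.74 * (-0.83)^0 = 3.74
i=1: S_1 = 3.74 * (-0.83)^1 ≈ -3.1
i=2: S_2 = 3.74 * (-0.83)^2 ≈ 2.58
i=3: S_3 = 3.74 * (-0.83)^3 ≈ -2.14
The first 4 terms are: [3.74, -3.1, 2.58, -2.14]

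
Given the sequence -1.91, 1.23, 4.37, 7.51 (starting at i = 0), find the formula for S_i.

Check differences: 1.23 - -1.91 = 3.14
4.37 - 1.23 = 3.14
Common difference d = 3.14.
First term a = -1.91.
Formula: S_i = -1.91 + 3.14*i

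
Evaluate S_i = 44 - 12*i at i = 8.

S_8 = 44 + -12*8 = 44 + -96 = -52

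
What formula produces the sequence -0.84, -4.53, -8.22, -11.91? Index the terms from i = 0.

Check differences: -4.53 - -0.84 = -3.69
-8.22 - -4.53 = -3.69
Common difference d = -3.69.
First term a = -0.84.
Formula: S_i = -0.84 - 3.69*i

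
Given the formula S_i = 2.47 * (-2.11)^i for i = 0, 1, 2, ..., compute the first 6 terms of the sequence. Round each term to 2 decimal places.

This is a geometric sequence.
i=0: S_0 = 2.47 * (-2.11)^0 = 2.47
i=1: S_1 = 2.47 * (-2.11)^1 ≈ -5.21
i=2: S_2 = 2.47 * (-2.11)^2 ≈ 11.0
i=3: S_3 = 2.47 * (-2.11)^3 ≈ -23.2
i=4: S_4 = 2.47 * (-2.11)^4 ≈ 48.96
i=5: S_5 = 2.47 * (-2.11)^5 ≈ -103.3
The first 6 terms are: [2.47, -5.21, 11.0, -23.2, 48.96, -103.3]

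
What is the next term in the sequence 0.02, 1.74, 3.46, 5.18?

Differences: 1.74 - 0.02 = 1.72
This is an arithmetic sequence with common difference d = 1.72.
Next term = 5.18 + 1.72 = 6.9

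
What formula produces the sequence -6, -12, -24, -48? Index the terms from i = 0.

Check ratios: -12 / -6 = 2.0
Common ratio r = 2.
First term a = -6.
Formula: S_i = -6 * 2^i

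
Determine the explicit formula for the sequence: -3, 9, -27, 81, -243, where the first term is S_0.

Check ratios: 9 / -3 = -3.0
Common ratio r = -3.
First term a = -3.
Formula: S_i = -3 * (-3)^i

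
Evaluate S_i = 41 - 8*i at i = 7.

S_7 = 41 + -8*7 = 41 + -56 = -15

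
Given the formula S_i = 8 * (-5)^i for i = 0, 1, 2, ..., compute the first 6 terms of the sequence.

This is a geometric sequence.
i=0: S_0 = 8 * (-5)^0 = 8
i=1: S_1 = 8 * (-5)^1 = -40
i=2: S_2 = 8 * (-5)^2 = 200
i=3: S_3 = 8 * (-5)^3 = -1000
i=4: S_4 = 8 * (-5)^4 = 5000
i=5: S_5 = 8 * (-5)^5 = -25000
The first 6 terms are: [8, -40, 200, -1000, 5000, -25000]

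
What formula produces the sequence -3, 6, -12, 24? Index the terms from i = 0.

Check ratios: 6 / -3 = -2.0
Common ratio r = -2.
First term a = -3.
Formula: S_i = -3 * (-2)^i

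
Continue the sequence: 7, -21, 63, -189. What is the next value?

Ratios: -21 / 7 = -3.0
This is a geometric sequence with common ratio r = -3.
Next term = -189 * -3 = 567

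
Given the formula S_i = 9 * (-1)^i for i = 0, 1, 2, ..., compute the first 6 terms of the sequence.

This is a geometric sequence.
i=0: S_0 = 9 * (-1)^0 = 9
i=1: S_1 = 9 * (-1)^1 = -9
i=2: S_2 = 9 * (-1)^2 = 9
i=3: S_3 = 9 * (-1)^3 = -9
i=4: S_4 = 9 * (-1)^4 = 9
i=5: S_5 = 9 * (-1)^5 = -9
The first 6 terms are: [9, -9, 9, -9, 9, -9]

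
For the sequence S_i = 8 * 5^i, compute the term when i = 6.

S_6 = 8 * 5^6 = 8 * 15625 = 125000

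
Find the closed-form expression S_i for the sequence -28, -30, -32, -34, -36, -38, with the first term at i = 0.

Check differences: -30 - -28 = -2
-32 - -30 = -2
Common difference d = -2.
First term a = -28.
Formula: S_i = -28 - 2*i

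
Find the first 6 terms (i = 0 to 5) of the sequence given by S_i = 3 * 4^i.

This is a geometric sequence.
i=0: S_0 = 3 * 4^0 = 3
i=1: S_1 = 3 * 4^1 = 12
i=2: S_2 = 3 * 4^2 = 48
i=3: S_3 = 3 * 4^3 = 192
i=4: S_4 = 3 * 4^4 = 768
i=5: S_5 = 3 * 4^5 = 3072
The first 6 terms are: [3, 12, 48, 192, 768, 3072]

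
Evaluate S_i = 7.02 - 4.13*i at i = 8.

S_8 = 7.02 + -4.13*8 = 7.02 + -33.04 = -26.02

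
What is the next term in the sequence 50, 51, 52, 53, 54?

Differences: 51 - 50 = 1
This is an arithmetic sequence with common difference d = 1.
Next term = 54 + 1 = 55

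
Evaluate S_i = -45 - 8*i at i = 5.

S_5 = -45 + -8*5 = -45 + -40 = -85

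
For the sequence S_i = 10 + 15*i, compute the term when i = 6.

S_6 = 10 + 15*6 = 10 + 90 = 100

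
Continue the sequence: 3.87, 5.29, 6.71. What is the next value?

Differences: 5.29 - 3.87 = 1.42
This is an arithmetic sequence with common difference d = 1.42.
Next term = 6.71 + 1.42 = 8.13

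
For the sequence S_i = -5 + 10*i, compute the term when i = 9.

S_9 = -5 + 10*9 = -5 + 90 = 85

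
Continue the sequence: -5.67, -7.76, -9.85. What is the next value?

Differences: -7.76 - -5.67 = -2.09
This is an arithmetic sequence with common difference d = -2.09.
Next term = -9.85 + -2.09 = -11.94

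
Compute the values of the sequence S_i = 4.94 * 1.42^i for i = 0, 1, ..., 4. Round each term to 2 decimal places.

This is a geometric sequence.
i=0: S_0 = 4.94 * 1.42^0 = 4.94
i=1: S_1 = 4.94 * 1.42^1 ≈ 7.01
i=2: S_2 = 4.94 * 1.42^2 ≈ 9.96
i=3: S_3 = 4.94 * 1.42^3 ≈ 14.14
i=4: S_4 = 4.94 * 1.42^4 ≈ 20.09
The first 5 terms are: [4.94, 7.01, 9.96, 14.14, 20.09]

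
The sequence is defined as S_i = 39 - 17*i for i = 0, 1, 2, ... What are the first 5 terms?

This is an arithmetic sequence.
i=0: S_0 = 39 + -17*0 = 39
i=1: S_1 = 39 + -17*1 = 22
i=2: S_2 = 39 + -17*2 = 5
i=3: S_3 = 39 + -17*3 = -12
i=4: S_4 = 39 + -17*4 = -29
The first 5 terms are: [39, 22, 5, -12, -29]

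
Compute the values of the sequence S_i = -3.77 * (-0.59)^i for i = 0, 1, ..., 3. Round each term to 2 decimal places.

This is a geometric sequence.
i=0: S_0 = -3.77 * (-0.59)^0 = -3.77
i=1: S_1 = -3.77 * (-0.59)^1 ≈ 2.22
i=2: S_2 = -3.77 * (-0.59)^2 ≈ -1.31
i=3: S_3 = -3.77 * (-0.59)^3 ≈ 0.77
The first 4 terms are: [-3.77, 2.22, -1.31, 0.77]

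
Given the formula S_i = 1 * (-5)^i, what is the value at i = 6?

S_6 = 1 * (-5)^6 = 1 * 15625 = 15625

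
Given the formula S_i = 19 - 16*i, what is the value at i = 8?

S_8 = 19 + -16*8 = 19 + -128 = -109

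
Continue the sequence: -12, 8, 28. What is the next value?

Differences: 8 - -12 = 20
This is an arithmetic sequence with common difference d = 20.
Next term = 28 + 20 = 48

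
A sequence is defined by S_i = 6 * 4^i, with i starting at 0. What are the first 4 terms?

This is a geometric sequence.
i=0: S_0 = 6 * 4^0 = 6
i=1: S_1 = 6 * 4^1 = 24
i=2: S_2 = 6 * 4^2 = 96
i=3: S_3 = 6 * 4^3 = 384
The first 4 terms are: [6, 24, 96, 384]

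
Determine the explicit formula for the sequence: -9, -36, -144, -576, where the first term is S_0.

Check ratios: -36 / -9 = 4.0
Common ratio r = 4.
First term a = -9.
Formula: S_i = -9 * 4^i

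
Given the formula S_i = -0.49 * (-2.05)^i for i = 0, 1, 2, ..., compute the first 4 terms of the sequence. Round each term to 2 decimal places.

This is a geometric sequence.
i=0: S_0 = -0.49 * (-2.05)^0 = -0.49
i=1: S_1 = -0.49 * (-2.05)^1 ≈ 1.0
i=2: S_2 = -0.49 * (-2.05)^2 ≈ -2.06
i=3: S_3 = -0.49 * (-2.05)^3 ≈ 4.22
The first 4 terms are: [-0.49, 1.0, -2.06, 4.22]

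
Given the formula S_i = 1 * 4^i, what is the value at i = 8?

S_8 = 1 * 4^8 = 1 * 65536 = 65536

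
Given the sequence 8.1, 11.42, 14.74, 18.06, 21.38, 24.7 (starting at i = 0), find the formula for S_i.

Check differences: 11.42 - 8.1 = 3.32
14.74 - 11.42 = 3.32
Common difference d = 3.32.
First term a = 8.1.
Formula: S_i = 8.10 + 3.32*i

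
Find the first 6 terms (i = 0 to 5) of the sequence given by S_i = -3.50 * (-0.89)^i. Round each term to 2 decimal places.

This is a geometric sequence.
i=0: S_0 = -3.5 * (-0.89)^0 = -3.5
i=1: S_1 = -3.5 * (-0.89)^1 ≈ 3.12
i=2: S_2 = -3.5 * (-0.89)^2 ≈ -2.77
i=3: S_3 = -3.5 * (-0.89)^3 ≈ 2.47
i=4: S_4 = -3.5 * (-0.89)^4 ≈ -2.2
i=5: S_5 = -3.5 * (-0.89)^5 ≈ 1.95
The first 6 terms are: [-3.5, 3.12, -2.77, 2.47, -2.2, 1.95]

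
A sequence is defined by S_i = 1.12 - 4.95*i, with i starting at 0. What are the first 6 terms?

This is an arithmetic sequence.
i=0: S_0 = 1.12 + -4.95*0 = 1.12
i=1: S_1 = 1.12 + -4.95*1 = -3.83
i=2: S_2 = 1.12 + -4.95*2 = -8.78
i=3: S_3 = 1.12 + -4.95*3 = -13.73
i=4: S_4 = 1.12 + -4.95*4 = -18.68
i=5: S_5 = 1.12 + -4.95*5 = -23.63
The first 6 terms are: [1.12, -3.83, -8.78, -13.73, -18.68, -23.63]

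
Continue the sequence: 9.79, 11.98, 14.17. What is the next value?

Differences: 11.98 - 9.79 = 2.19
This is an arithmetic sequence with common difference d = 2.19.
Next term = 14.17 + 2.19 = 16.36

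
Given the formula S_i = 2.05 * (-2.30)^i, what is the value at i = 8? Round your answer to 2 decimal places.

S_8 = 2.05 * (-2.3)^8 ≈ 2.05 * 783.1099 ≈ 1605.38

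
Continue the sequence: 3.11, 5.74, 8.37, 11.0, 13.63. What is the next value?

Differences: 5.74 - 3.11 = 2.63
This is an arithmetic sequence with common difference d = 2.63.
Next term = 13.63 + 2.63 = 16.26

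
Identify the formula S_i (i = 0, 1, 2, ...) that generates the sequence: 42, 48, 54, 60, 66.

Check differences: 48 - 42 = 6
54 - 48 = 6
Common difference d = 6.
First term a = 42.
Formula: S_i = 42 + 6*i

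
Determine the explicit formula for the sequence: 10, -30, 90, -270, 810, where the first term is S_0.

Check ratios: -30 / 10 = -3.0
Common ratio r = -3.
First term a = 10.
Formula: S_i = 10 * (-3)^i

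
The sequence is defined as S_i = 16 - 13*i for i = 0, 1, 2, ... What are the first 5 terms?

This is an arithmetic sequence.
i=0: S_0 = 16 + -13*0 = 16
i=1: S_1 = 16 + -13*1 = 3
i=2: S_2 = 16 + -13*2 = -10
i=3: S_3 = 16 + -13*3 = -23
i=4: S_4 = 16 + -13*4 = -36
The first 5 terms are: [16, 3, -10, -23, -36]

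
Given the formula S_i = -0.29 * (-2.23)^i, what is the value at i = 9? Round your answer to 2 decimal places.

S_9 = -0.29 * (-2.23)^9 ≈ -0.29 * -1363.7783 ≈ 395.5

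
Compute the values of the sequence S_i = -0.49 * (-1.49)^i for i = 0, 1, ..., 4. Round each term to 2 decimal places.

This is a geometric sequence.
i=0: S_0 = -0.49 * (-1.49)^0 = -0.49
i=1: S_1 = -0.49 * (-1.49)^1 ≈ 0.73
i=2: S_2 = -0.49 * (-1.49)^2 ≈ -1.09
i=3: S_3 = -0.49 * (-1.49)^3 ≈ 1.62
i=4: S_4 = -0.49 * (-1.49)^4 ≈ -2.42
The first 5 terms are: [-0.49, 0.73, -1.09, 1.62, -2.42]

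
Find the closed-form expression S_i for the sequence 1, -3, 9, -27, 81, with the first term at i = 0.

Check ratios: -3 / 1 = -3.0
Common ratio r = -3.
First term a = 1.
Formula: S_i = 1 * (-3)^i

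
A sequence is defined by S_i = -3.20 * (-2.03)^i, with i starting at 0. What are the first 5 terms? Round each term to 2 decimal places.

This is a geometric sequence.
i=0: S_0 = -3.2 * (-2.03)^0 = -3.2
i=1: S_1 = -3.2 * (-2.03)^1 ≈ 6.5
i=2: S_2 = -3.2 * (-2.03)^2 ≈ -13.19
i=3: S_3 = -3.2 * (-2.03)^3 ≈ 26.77
i=4: S_4 = -3.2 * (-2.03)^4 ≈ -54.34
The first 5 terms are: [-3.2, 6.5, -13.19, 26.77, -54.34]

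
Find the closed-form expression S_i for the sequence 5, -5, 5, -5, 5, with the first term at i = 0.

Check ratios: -5 / 5 = -1.0
Common ratio r = -1.
First term a = 5.
Formula: S_i = 5 * (-1)^i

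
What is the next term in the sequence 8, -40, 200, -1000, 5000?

Ratios: -40 / 8 = -5.0
This is a geometric sequence with common ratio r = -5.
Next term = 5000 * -5 = -25000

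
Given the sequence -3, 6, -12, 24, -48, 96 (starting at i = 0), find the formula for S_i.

Check ratios: 6 / -3 = -2.0
Common ratio r = -2.
First term a = -3.
Formula: S_i = -3 * (-2)^i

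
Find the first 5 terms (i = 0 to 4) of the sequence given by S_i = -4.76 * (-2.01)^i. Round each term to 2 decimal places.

This is a geometric sequence.
i=0: S_0 = -4.76 * (-2.01)^0 = -4.76
i=1: S_1 = -4.76 * (-2.01)^1 ≈ 9.57
i=2: S_2 = -4.76 * (-2.01)^2 ≈ -19.23
i=3: S_3 = -4.76 * (-2.01)^3 ≈ 38.65
i=4: S_4 = -4.76 * (-2.01)^4 ≈ -77.69
The first 5 terms are: [-4.76, 9.57, -19.23, 38.65, -77.69]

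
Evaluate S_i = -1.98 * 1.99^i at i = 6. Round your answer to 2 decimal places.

S_6 = -1.98 * 1.99^6 ≈ -1.98 * 62.1038 ≈ -122.97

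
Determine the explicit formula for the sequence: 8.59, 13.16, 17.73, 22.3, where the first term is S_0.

Check differences: 13.16 - 8.59 = 4.57
17.73 - 13.16 = 4.57
Common difference d = 4.57.
First term a = 8.59.
Formula: S_i = 8.59 + 4.57*i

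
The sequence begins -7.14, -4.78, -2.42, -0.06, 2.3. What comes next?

Differences: -4.78 - -7.14 = 2.36
This is an arithmetic sequence with common difference d = 2.36.
Next term = 2.3 + 2.36 = 4.66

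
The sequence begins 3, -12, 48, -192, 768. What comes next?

Ratios: -12 / 3 = -4.0
This is a geometric sequence with common ratio r = -4.
Next term = 768 * -4 = -3072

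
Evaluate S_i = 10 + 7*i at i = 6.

S_6 = 10 + 7*6 = 10 + 42 = 52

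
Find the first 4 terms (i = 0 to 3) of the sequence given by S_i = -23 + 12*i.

This is an arithmetic sequence.
i=0: S_0 = -23 + 12*0 = -23
i=1: S_1 = -23 + 12*1 = -11
i=2: S_2 = -23 + 12*2 = 1
i=3: S_3 = -23 + 12*3 = 13
The first 4 terms are: [-23, -11, 1, 13]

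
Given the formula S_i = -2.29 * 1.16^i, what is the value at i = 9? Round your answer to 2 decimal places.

S_9 = -2.29 * 1.16^9 ≈ -2.29 * 3.803 ≈ -8.71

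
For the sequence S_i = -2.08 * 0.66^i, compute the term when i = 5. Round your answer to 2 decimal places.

S_5 = -2.08 * 0.66^5 ≈ -2.08 * 0.1252 ≈ -0.26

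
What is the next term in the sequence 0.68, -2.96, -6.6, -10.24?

Differences: -2.96 - 0.68 = -3.64
This is an arithmetic sequence with common difference d = -3.64.
Next term = -10.24 + -3.64 = -13.88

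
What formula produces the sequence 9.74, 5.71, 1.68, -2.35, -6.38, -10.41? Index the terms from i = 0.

Check differences: 5.71 - 9.74 = -4.03
1.68 - 5.71 = -4.03
Common difference d = -4.03.
First term a = 9.74.
Formula: S_i = 9.74 - 4.03*i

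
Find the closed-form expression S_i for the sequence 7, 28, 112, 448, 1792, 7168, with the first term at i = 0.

Check ratios: 28 / 7 = 4.0
Common ratio r = 4.
First term a = 7.
Formula: S_i = 7 * 4^i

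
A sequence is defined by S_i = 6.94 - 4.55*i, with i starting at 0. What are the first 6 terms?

This is an arithmetic sequence.
i=0: S_0 = 6.94 + -4.55*0 = 6.94
i=1: S_1 = 6.94 + -4.55*1 = 2.39
i=2: S_2 = 6.94 + -4.55*2 = -2.16
i=3: S_3 = 6.94 + -4.55*3 = -6.71
i=4: S_4 = 6.94 + -4.55*4 = -11.26
i=5: S_5 = 6.94 + -4.55*5 = -15.81
The first 6 terms are: [6.94, 2.39, -2.16, -6.71, -11.26, -15.81]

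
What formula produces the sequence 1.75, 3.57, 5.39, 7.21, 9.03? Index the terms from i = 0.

Check differences: 3.57 - 1.75 = 1.82
5.39 - 3.57 = 1.82
Common difference d = 1.82.
First term a = 1.75.
Formula: S_i = 1.75 + 1.82*i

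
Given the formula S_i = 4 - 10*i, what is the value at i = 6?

S_6 = 4 + -10*6 = 4 + -60 = -56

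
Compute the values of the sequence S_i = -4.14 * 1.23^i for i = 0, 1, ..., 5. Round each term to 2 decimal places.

This is a geometric sequence.
i=0: S_0 = -4.14 * 1.23^0 = -4.14
i=1: S_1 = -4.14 * 1.23^1 ≈ -5.09
i=2: S_2 = -4.14 * 1.23^2 ≈ -6.26
i=3: S_3 = -4.14 * 1.23^3 ≈ -7.7
i=4: S_4 = -4.14 * 1.23^4 ≈ -9.48
i=5: S_5 = -4.14 * 1.23^5 ≈ -11.66
The first 6 terms are: [-4.14, -5.09, -6.26, -7.7, -9.48, -11.66]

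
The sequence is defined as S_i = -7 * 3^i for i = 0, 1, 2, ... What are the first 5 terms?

This is a geometric sequence.
i=0: S_0 = -7 * 3^0 = -7
i=1: S_1 = -7 * 3^1 = -21
i=2: S_2 = -7 * 3^2 = -63
i=3: S_3 = -7 * 3^3 = -189
i=4: S_4 = -7 * 3^4 = -567
The first 5 terms are: [-7, -21, -63, -189, -567]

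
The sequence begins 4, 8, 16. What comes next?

Ratios: 8 / 4 = 2.0
This is a geometric sequence with common ratio r = 2.
Next term = 16 * 2 = 32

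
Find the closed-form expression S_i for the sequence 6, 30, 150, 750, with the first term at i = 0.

Check ratios: 30 / 6 = 5.0
Common ratio r = 5.
First term a = 6.
Formula: S_i = 6 * 5^i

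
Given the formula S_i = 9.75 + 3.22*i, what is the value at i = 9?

S_9 = 9.75 + 3.22*9 = 9.75 + 28.98 = 38.73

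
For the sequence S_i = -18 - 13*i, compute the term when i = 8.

S_8 = -18 + -13*8 = -18 + -104 = -122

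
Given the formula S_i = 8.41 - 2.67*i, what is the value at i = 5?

S_5 = 8.41 + -2.67*5 = 8.41 + -13.35 = -4.94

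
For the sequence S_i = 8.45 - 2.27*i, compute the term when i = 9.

S_9 = 8.45 + -2.27*9 = 8.45 + -20.43 = -11.98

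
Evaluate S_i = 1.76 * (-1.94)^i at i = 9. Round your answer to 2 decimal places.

S_9 = 1.76 * (-1.94)^9 ≈ 1.76 * -389.2383 ≈ -685.06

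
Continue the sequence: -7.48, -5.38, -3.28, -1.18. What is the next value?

Differences: -5.38 - -7.48 = 2.1
This is an arithmetic sequence with common difference d = 2.1.
Next term = -1.18 + 2.1 = 0.92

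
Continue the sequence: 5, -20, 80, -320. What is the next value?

Ratios: -20 / 5 = -4.0
This is a geometric sequence with common ratio r = -4.
Next term = -320 * -4 = 1280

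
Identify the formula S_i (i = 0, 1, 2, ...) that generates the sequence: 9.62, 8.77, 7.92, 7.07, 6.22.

Check differences: 8.77 - 9.62 = -0.85
7.92 - 8.77 = -0.85
Common difference d = -0.85.
First term a = 9.62.
Formula: S_i = 9.62 - 0.85*i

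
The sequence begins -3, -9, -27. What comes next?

Ratios: -9 / -3 = 3.0
This is a geometric sequence with common ratio r = 3.
Next term = -27 * 3 = -81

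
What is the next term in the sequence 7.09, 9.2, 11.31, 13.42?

Differences: 9.2 - 7.09 = 2.11
This is an arithmetic sequence with common difference d = 2.11.
Next term = 13.42 + 2.11 = 15.53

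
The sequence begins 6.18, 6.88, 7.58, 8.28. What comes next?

Differences: 6.88 - 6.18 = 0.7
This is an arithmetic sequence with common difference d = 0.7.
Next term = 8.28 + 0.7 = 8.98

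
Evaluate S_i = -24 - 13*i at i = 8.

S_8 = -24 + -13*8 = -24 + -104 = -128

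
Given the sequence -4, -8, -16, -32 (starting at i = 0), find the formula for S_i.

Check ratios: -8 / -4 = 2.0
Common ratio r = 2.
First term a = -4.
Formula: S_i = -4 * 2^i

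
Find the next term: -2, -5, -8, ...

Differences: -5 - -2 = -3
This is an arithmetic sequence with common difference d = -3.
Next term = -8 + -3 = -11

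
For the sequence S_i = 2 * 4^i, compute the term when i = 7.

S_7 = 2 * 4^7 = 2 * 16384 = 32768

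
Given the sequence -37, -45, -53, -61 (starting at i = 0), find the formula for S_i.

Check differences: -45 - -37 = -8
-53 - -45 = -8
Common difference d = -8.
First term a = -37.
Formula: S_i = -37 - 8*i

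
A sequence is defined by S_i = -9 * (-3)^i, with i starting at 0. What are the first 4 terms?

This is a geometric sequence.
i=0: S_0 = -9 * (-3)^0 = -9
i=1: S_1 = -9 * (-3)^1 = 27
i=2: S_2 = -9 * (-3)^2 = -81
i=3: S_3 = -9 * (-3)^3 = 243
The first 4 terms are: [-9, 27, -81, 243]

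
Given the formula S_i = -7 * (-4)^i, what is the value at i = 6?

S_6 = -7 * (-4)^6 = -7 * 4096 = -28672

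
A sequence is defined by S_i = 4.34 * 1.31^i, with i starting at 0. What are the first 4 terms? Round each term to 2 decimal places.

This is a geometric sequence.
i=0: S_0 = 4.34 * 1.31^0 = 4.34
i=1: S_1 = 4.34 * 1.31^1 ≈ 5.69
i=2: S_2 = 4.34 * 1.31^2 ≈ 7.45
i=3: S_3 = 4.34 * 1.31^3 ≈ 9.76
The first 4 terms are: [4.34, 5.69, 7.45, 9.76]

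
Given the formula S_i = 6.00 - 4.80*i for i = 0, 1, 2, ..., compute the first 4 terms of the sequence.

This is an arithmetic sequence.
i=0: S_0 = 6.0 + -4.8*0 = 6.0
i=1: S_1 = 6.0 + -4.8*1 = 1.2
i=2: S_2 = 6.0 + -4.8*2 = -3.6
i=3: S_3 = 6.0 + -4.8*3 = -8.4
The first 4 terms are: [6.0, 1.2, -3.6, -8.4]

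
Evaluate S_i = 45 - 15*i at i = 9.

S_9 = 45 + -15*9 = 45 + -135 = -90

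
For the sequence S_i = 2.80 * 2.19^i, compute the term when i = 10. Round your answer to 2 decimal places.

S_10 = 2.8 * 2.19^10 ≈ 2.8 * 2537.7051 ≈ 7105.57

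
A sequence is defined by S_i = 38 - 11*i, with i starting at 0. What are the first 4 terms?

This is an arithmetic sequence.
i=0: S_0 = 38 + -11*0 = 38
i=1: S_1 = 38 + -11*1 = 27
i=2: S_2 = 38 + -11*2 = 16
i=3: S_3 = 38 + -11*3 = 5
The first 4 terms are: [38, 27, 16, 5]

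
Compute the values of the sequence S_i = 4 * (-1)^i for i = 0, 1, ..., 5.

This is a geometric sequence.
i=0: S_0 = 4 * (-1)^0 = 4
i=1: S_1 = 4 * (-1)^1 = -4
i=2: S_2 = 4 * (-1)^2 = 4
i=3: S_3 = 4 * (-1)^3 = -4
i=4: S_4 = 4 * (-1)^4 = 4
i=5: S_5 = 4 * (-1)^5 = -4
The first 6 terms are: [4, -4, 4, -4, 4, -4]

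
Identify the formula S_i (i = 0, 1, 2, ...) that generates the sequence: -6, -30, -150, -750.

Check ratios: -30 / -6 = 5.0
Common ratio r = 5.
First term a = -6.
Formula: S_i = -6 * 5^i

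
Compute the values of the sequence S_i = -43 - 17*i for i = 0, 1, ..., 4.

This is an arithmetic sequence.
i=0: S_0 = -43 + -17*0 = -43
i=1: S_1 = -43 + -17*1 = -60
i=2: S_2 = -43 + -17*2 = -77
i=3: S_3 = -43 + -17*3 = -94
i=4: S_4 = -43 + -17*4 = -111
The first 5 terms are: [-43, -60, -77, -94, -111]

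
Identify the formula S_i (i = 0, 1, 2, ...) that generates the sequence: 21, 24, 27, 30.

Check differences: 24 - 21 = 3
27 - 24 = 3
Common difference d = 3.
First term a = 21.
Formula: S_i = 21 + 3*i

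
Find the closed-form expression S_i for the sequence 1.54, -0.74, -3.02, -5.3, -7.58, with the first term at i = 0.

Check differences: -0.74 - 1.54 = -2.28
-3.02 - -0.74 = -2.28
Common difference d = -2.28.
First term a = 1.54.
Formula: S_i = 1.54 - 2.28*i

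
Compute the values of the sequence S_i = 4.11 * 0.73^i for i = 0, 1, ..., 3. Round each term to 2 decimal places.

This is a geometric sequence.
i=0: S_0 = 4.11 * 0.73^0 = 4.11
i=1: S_1 = 4.11 * 0.73^1 ≈ 3.0
i=2: S_2 = 4.11 * 0.73^2 ≈ 2.19
i=3: S_3 = 4.11 * 0.73^3 ≈ 1.6
The first 4 terms are: [4.11, 3.0, 2.19, 1.6]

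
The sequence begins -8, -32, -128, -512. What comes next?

Ratios: -32 / -8 = 4.0
This is a geometric sequence with common ratio r = 4.
Next term = -512 * 4 = -2048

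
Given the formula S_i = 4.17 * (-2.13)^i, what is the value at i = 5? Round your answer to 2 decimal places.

S_5 = 4.17 * (-2.13)^5 ≈ 4.17 * -43.8428 ≈ -182.82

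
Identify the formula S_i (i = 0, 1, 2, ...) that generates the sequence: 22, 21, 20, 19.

Check differences: 21 - 22 = -1
20 - 21 = -1
Common difference d = -1.
First term a = 22.
Formula: S_i = 22 - 1*i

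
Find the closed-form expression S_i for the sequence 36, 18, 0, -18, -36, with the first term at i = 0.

Check differences: 18 - 36 = -18
0 - 18 = -18
Common difference d = -18.
First term a = 36.
Formula: S_i = 36 - 18*i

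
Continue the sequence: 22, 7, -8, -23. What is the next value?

Differences: 7 - 22 = -15
This is an arithmetic sequence with common difference d = -15.
Next term = -23 + -15 = -38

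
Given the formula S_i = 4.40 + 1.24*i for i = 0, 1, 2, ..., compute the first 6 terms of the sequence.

This is an arithmetic sequence.
i=0: S_0 = 4.4 + 1.24*0 = 4.4
i=1: S_1 = 4.4 + 1.24*1 = 5.64
i=2: S_2 = 4.4 + 1.24*2 = 6.88
i=3: S_3 = 4.4 + 1.24*3 = 8.12
i=4: S_4 = 4.4 + 1.24*4 = 9.36
i=5: S_5 = 4.4 + 1.24*5 = 10.6
The first 6 terms are: [4.4, 5.64, 6.88, 8.12, 9.36, 10.6]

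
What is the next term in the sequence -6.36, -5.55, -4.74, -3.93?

Differences: -5.55 - -6.36 = 0.81
This is an arithmetic sequence with common difference d = 0.81.
Next term = -3.93 + 0.81 = -3.12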